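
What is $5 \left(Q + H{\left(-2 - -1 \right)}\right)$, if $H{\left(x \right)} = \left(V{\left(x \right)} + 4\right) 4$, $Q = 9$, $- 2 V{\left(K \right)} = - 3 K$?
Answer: $95$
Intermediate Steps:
$V{\left(K \right)} = \frac{3 K}{2}$ ($V{\left(K \right)} = - \frac{\left(-3\right) K}{2} = \frac{3 K}{2}$)
$H{\left(x \right)} = 16 + 6 x$ ($H{\left(x \right)} = \left(\frac{3 x}{2} + 4\right) 4 = \left(4 + \frac{3 x}{2}\right) 4 = 16 + 6 x$)
$5 \left(Q + H{\left(-2 - -1 \right)}\right) = 5 \left(9 + \left(16 + 6 \left(-2 - -1\right)\right)\right) = 5 \left(9 + \left(16 + 6 \left(-2 + 1\right)\right)\right) = 5 \left(9 + \left(16 + 6 \left(-1\right)\right)\right) = 5 \left(9 + \left(16 - 6\right)\right) = 5 \left(9 + 10\right) = 5 \cdot 19 = 95$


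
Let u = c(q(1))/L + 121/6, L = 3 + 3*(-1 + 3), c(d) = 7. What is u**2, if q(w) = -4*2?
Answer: 142129/324 ≈ 438.67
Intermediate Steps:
q(w) = -8
L = 9 (L = 3 + 3*2 = 3 + 6 = 9)
u = 377/18 (u = 7/9 + 121/6 = 377/18 ≈ 20.944)
u**2 = (377/18)**2 = 142129/324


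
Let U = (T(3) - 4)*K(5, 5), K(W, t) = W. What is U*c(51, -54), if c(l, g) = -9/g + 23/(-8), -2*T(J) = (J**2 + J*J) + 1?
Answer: 2925/16 ≈ 182.81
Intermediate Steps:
T(J) = -1/2 - J**2 (T(J) = -((J**2 + J*J) + 1)/2 = -((J**2 + J**2) + 1)/2 = -(2*J**2 + 1)/2 = -(1 + 2*J**2)/2 = -1/2 - J**2)
c(l, g) = -23/8 - 9/g (c(l, g) = -9/g + 23*(-1/8) = -9/g - 23/8 = -23/8 - 9/g)
U = -135/2 (U = ((-1/2 - 1*3**2) - 4)*5 = ((-1/2 - 1*9) - 4)*5 = ((-1/2 - 9) - 4)*5 = (-19/2 - 4)*5 = -27/2*5 = -135/2 ≈ -67.500)
U*c(51, -54) = -135*(-23/8 - 9/(-54))/2 = -135*(-23/8 - 9*(-1/54))/2 = -135*(-23/8 + 1/6)/2 = -135/2*(-65/24) = 2925/16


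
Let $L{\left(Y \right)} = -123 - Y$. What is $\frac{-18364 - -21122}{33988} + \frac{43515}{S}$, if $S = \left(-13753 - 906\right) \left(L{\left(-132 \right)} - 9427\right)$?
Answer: $\frac{47780528252}{586541375807} \approx 0.081461$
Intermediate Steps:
$S = 138058462$ ($S = \left(-13753 - 906\right) \left(\left(-123 - -132\right) - 9427\right) = - 14659 \left(\left(-123 + 132\right) - 9427\right) = - 14659 \left(9 - 9427\right) = \left(-14659\right) \left(-9418\right) = 138058462$)
$\frac{-18364 - -21122}{33988} + \frac{43515}{S} = \frac{-18364 - -21122}{33988} + \frac{43515}{138058462} = \left(-18364 + 21122\right) \frac{1}{33988} + 43515 \cdot \frac{1}{138058462} = 2758 \cdot \frac{1}{33988} + \frac{43515}{138058462} = \frac{1379}{16994} + \frac{43515}{138058462} = \frac{47780528252}{586541375807}$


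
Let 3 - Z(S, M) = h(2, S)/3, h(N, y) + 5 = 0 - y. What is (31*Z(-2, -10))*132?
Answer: 16368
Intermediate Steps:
h(N, y) = -5 - y (h(N, y) = -5 + (0 - y) = -5 - y)
Z(S, M) = 14/3 + S/3 (Z(S, M) = 3 - (-5 - S)/3 = 3 - (-5/3 - S/3) = 3 + (5/3 + S/3) = 14/3 + S/3)
(31*Z(-2, -10))*132 = (31*(14/3 + (1/3)*(-2)))*132 = (31*(14/3 - 2/3))*132 = (31*4)*132 = 124*132 = 16368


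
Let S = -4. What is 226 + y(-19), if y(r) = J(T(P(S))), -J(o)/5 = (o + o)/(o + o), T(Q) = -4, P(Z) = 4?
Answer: 221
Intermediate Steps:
J(o) = -5 (J(o) = -5*(o + o)/(o + o) = -5*2*o/(2*o) = -5*2*o*1/(2*o) = -5*1 = -5)
y(r) = -5
226 + y(-19) = 226 - 5 = 221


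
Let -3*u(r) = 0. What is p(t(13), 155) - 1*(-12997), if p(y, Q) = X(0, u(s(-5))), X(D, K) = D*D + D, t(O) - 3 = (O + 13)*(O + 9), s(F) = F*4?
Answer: 12997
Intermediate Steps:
s(F) = 4*F
u(r) = 0 (u(r) = -1/3*0 = 0)
t(O) = 3 + (9 + O)*(13 + O) (t(O) = 3 + (O + 13)*(O + 9) = 3 + (13 + O)*(9 + O) = 3 + (9 + O)*(13 + O))
X(D, K) = D + D**2 (X(D, K) = D**2 + D = D + D**2)
p(y, Q) = 0 (p(y, Q) = 0*(1 + 0) = 0*1 = 0)
p(t(13), 155) - 1*(-12997) = 0 - 1*(-12997) = 0 + 12997 = 12997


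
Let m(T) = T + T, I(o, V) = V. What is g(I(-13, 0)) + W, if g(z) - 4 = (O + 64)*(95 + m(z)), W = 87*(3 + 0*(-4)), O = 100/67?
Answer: 434615/67 ≈ 6486.8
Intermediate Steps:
O = 100/67 (O = 100*(1/67) = 100/67 ≈ 1.4925)
m(T) = 2*T
W = 261 (W = 87*(3 + 0) = 87*3 = 261)
g(z) = 417128/67 + 8776*z/67 (g(z) = 4 + (100/67 + 64)*(95 + 2*z) = 4 + 4388*(95 + 2*z)/67 = 4 + (416860/67 + 8776*z/67) = 417128/67 + 8776*z/67)
g(I(-13, 0)) + W = (417128/67 + (8776/67)*0) + 261 = (417128/67 + 0) + 261 = 417128/67 + 261 = 434615/67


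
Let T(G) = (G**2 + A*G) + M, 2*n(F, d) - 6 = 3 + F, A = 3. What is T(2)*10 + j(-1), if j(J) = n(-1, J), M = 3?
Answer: 134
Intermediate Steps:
n(F, d) = 9/2 + F/2 (n(F, d) = 3 + (3 + F)/2 = 3 + (3/2 + F/2) = 9/2 + F/2)
T(G) = 3 + G**2 + 3*G (T(G) = (G**2 + 3*G) + 3 = 3 + G**2 + 3*G)
j(J) = 4 (j(J) = 9/2 + (1/2)*(-1) = 9/2 - 1/2 = 4)
T(2)*10 + j(-1) = (3 + 2**2 + 3*2)*10 + 4 = (3 + 4 + 6)*10 + 4 = 13*10 + 4 = 130 + 4 = 134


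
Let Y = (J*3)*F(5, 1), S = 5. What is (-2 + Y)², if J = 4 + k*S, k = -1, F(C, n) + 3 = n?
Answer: 16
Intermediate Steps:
F(C, n) = -3 + n
J = -1 (J = 4 - 1*5 = 4 - 5 = -1)
Y = 6 (Y = (-1*3)*(-3 + 1) = -3*(-2) = 6)
(-2 + Y)² = (-2 + 6)² = 4² = 16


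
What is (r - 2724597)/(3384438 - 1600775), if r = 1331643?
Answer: -1392954/1783663 ≈ -0.78095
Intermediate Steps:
(r - 2724597)/(3384438 - 1600775) = (1331643 - 2724597)/(3384438 - 1600775) = -1392954/1783663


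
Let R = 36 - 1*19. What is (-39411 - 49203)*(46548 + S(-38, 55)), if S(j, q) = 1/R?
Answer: -70121764638/17 ≈ -4.1248e+9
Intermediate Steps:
R = 17 (R = 36 - 19 = 17)
S(j, q) = 1/17
(-39411 - 49203)*(46548 + S(-38, 55)) = (-39411 - 49203)*(46548 + 1/17) = -88614*791317/17 = -70121764638/17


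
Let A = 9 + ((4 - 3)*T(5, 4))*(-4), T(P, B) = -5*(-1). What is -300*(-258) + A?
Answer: 77389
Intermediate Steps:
T(P, B) = 5
A = -11 (A = 9 + ((4 - 3)*5)*(-4) = 9 + (1*5)*(-4) = 9 + 5*(-4) = 9 - 20 = -11)
-300*(-258) + A = -300*(-258) - 11 = 77400 - 11 = 77389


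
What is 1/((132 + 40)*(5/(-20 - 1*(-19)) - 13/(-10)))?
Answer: -5/3182 ≈ -0.0015713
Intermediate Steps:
1/((132 + 40)*(5/(-20 - 1*(-19)) - 13/(-10))) = 1/(172*(5/(-20 + 19) - 13*(-⅒))) = 1/(172*(5/(-1) + 13/10)) = 1/(172*(5*(-1) + 13/10)) = 1/(172*(-5 + 13/10)) = 1/(172*(-37/10)) = 1/(-3182/5) = -5/3182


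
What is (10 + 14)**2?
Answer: 576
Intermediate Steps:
(10 + 14)**2 = 24**2 = 576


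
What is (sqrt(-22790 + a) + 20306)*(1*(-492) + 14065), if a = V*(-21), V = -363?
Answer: 275613338 + 13573*I*sqrt(15167) ≈ 2.7561e+8 + 1.6716e+6*I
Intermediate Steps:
a = 7623 (a = -363*(-21) = 7623)
(sqrt(-22790 + a) + 20306)*(1*(-492) + 14065) = (sqrt(-22790 + 7623) + 20306)*(1*(-492) + 14065) = (sqrt(-15167) + 20306)*(-492 + 14065) = (I*sqrt(15167) + 20306)*13573 = (20306 + I*sqrt(15167))*13573 = 275613338 + 13573*I*sqrt(15167)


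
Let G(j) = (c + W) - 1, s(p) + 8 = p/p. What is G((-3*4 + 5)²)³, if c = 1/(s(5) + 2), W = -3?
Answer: -9261/125 ≈ -74.088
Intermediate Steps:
s(p) = -7 (s(p) = -8 + p/p = -8 + 1 = -7)
c = -⅕ (c = 1/(-7 + 2) = 1/(-5) = -⅕ ≈ -0.20000)
G(j) = -21/5 (G(j) = (-⅕ - 3) - 1 = -16/5 - 1 = -21/5)
G((-3*4 + 5)²)³ = (-21/5)³ = -9261/125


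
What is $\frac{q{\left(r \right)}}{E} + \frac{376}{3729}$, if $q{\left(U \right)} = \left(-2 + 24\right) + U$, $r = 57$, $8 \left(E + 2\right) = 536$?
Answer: $\frac{319031}{242385} \approx 1.3162$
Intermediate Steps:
$E = 65$ ($E = -2 + \frac{1}{8} \cdot 536 = -2 + 67 = 65$)
$q{\left(U \right)} = 22 + U$
$\frac{q{\left(r \right)}}{E} + \frac{376}{3729} = \frac{22 + 57}{65} + \frac{376}{3729} = 79 \cdot \frac{1}{65} + 376 \cdot \frac{1}{3729} = \frac{79}{65} + \frac{376}{3729} = \frac{319031}{242385}$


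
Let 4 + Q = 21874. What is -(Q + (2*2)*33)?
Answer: -22002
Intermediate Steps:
Q = 21870 (Q = -4 + 21874 = 21870)
-(Q + (2*2)*33) = -(21870 + (2*2)*33) = -(21870 + 4*33) = -(21870 + 132) = -1*22002 = -22002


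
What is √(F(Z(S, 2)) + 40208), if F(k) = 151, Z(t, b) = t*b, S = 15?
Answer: √40359 ≈ 200.90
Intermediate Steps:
Z(t, b) = b*t
√(F(Z(S, 2)) + 40208) = √(151 + 40208) = √40359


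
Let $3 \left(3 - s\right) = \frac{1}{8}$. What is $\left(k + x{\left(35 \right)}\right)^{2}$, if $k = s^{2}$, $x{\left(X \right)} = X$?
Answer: $\frac{635090401}{331776} \approx 1914.2$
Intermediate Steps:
$s = \frac{71}{24}$ ($s = 3 - \frac{1}{3 \cdot 8} = 3 - \frac{1}{24} = \frac{71}{24} \approx 2.9583$)
$k = \frac{5041}{576}$ ($k = \left(\frac{71}{24}\right)^{2} = \frac{5041}{576} \approx 8.7517$)
$\left(k + x{\left(35 \right)}\right)^{2} = \left(\frac{5041}{576} + 35\right)^{2} = \left(\frac{25201}{576}\right)^{2} = \frac{635090401}{331776}$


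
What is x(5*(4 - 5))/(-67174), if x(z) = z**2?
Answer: -25/67174 ≈ -0.00037217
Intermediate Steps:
x(5*(4 - 5))/(-67174) = (5*(4 - 5))**2/(-67174) = (5*(-1))**2*(-1/67174) = (-5)**2*(-1/67174) = 25*(-1/67174) = -25/67174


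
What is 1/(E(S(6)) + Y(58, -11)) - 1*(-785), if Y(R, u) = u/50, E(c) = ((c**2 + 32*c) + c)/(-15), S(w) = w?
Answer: 620885/791 ≈ 784.94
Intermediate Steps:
E(c) = -11*c/5 - c**2/15 (E(c) = (c**2 + 33*c)*(-1/15) = -11*c/5 - c**2/15)
Y(R, u) = u/50 (Y(R, u) = u*(1/50) = u/50)
1/(E(S(6)) + Y(58, -11)) - 1*(-785) = 1/(-1/15*6*(33 + 6) + (1/50)*(-11)) - 1*(-785) = 1/(-1/15*6*39 - 11/50) + 785 = 1/(-78/5 - 11/50) + 785 = 1/(-791/50) + 785 = -50/791 + 785 = 620885/791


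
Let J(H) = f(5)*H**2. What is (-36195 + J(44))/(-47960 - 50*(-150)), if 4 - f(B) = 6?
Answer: 40067/40460 ≈ 0.99029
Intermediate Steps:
f(B) = -2 (f(B) = 4 - 1*6 = 4 - 6 = -2)
J(H) = -2*H**2
(-36195 + J(44))/(-47960 - 50*(-150)) = (-36195 - 2*44**2)/(-47960 - 50*(-150)) = (-36195 - 2*1936)/(-47960 + 7500) = (-36195 - 3872)/(-40460) = -40067*(-1/40460) = 40067/40460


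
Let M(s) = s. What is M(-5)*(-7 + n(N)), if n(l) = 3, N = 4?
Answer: 20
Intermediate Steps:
M(-5)*(-7 + n(N)) = -5*(-7 + 3) = -5*(-4) = 20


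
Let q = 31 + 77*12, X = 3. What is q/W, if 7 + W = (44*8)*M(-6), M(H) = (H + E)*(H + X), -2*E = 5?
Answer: 955/8969 ≈ 0.10648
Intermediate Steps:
E = -5/2 (E = -1/2*5 = -5/2 ≈ -2.5000)
M(H) = (3 + H)*(-5/2 + H) (M(H) = (H - 5/2)*(H + 3) = (-5/2 + H)*(3 + H) = (3 + H)*(-5/2 + H))
W = 8969 (W = -7 + (44*8)*(-15/2 + (-6)**2 + (1/2)*(-6)) = -7 + 352*(-15/2 + 36 - 3) = -7 + 352*(51/2) = -7 + 8976 = 8969)
q = 955 (q = 31 + 924 = 955)
q/W = 955/8969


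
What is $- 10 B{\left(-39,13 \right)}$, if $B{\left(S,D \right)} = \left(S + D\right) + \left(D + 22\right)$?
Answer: $-90$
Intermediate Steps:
$B{\left(S,D \right)} = 22 + S + 2 D$ ($B{\left(S,D \right)} = \left(D + S\right) + \left(22 + D\right) = 22 + S + 2 D$)
$- 10 B{\left(-39,13 \right)} = - 10 \left(22 - 39 + 2 \cdot 13\right) = - 10 \left(22 - 39 + 26\right) = \left(-10\right) 9 = -90$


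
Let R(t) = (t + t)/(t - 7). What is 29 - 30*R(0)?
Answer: 29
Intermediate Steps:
R(t) = 2*t/(-7 + t) (R(t) = (2*t)/(-7 + t) = 2*t/(-7 + t))
29 - 30*R(0) = 29 - 60*0/(-7 + 0) = 29 - 60*0/(-7) = 29 - 60*0*(-1)/7 = 29 - 30*0 = 29 + 0 = 29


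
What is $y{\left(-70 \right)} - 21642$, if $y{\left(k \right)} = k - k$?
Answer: $-21642$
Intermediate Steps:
$y{\left(k \right)} = 0$
$y{\left(-70 \right)} - 21642 = 0 - 21642 = -21642$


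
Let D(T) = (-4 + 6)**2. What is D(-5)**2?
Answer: 16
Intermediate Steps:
D(T) = 4 (D(T) = 2**2 = 4)
D(-5)**2 = 4**2 = 16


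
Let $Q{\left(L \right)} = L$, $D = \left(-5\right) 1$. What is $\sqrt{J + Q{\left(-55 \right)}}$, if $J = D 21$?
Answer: $4 i \sqrt{10} \approx 12.649 i$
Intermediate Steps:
$D = -5$
$J = -105$ ($J = \left(-5\right) 21 = -105$)
$\sqrt{J + Q{\left(-55 \right)}} = \sqrt{-105 - 55} = \sqrt{-160} = 4 i \sqrt{10}$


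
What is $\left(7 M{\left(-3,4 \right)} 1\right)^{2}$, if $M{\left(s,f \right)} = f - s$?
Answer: $2401$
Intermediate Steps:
$\left(7 M{\left(-3,4 \right)} 1\right)^{2} = \left(7 \left(4 - -3\right) 1\right)^{2} = \left(7 \left(4 + 3\right) 1\right)^{2} = \left(7 \cdot 7 \cdot 1\right)^{2} = \left(49 \cdot 1\right)^{2} = 49^{2} = 2401$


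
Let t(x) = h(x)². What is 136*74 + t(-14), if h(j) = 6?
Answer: 10100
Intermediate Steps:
t(x) = 36 (t(x) = 6² = 36)
136*74 + t(-14) = 136*74 + 36 = 10064 + 36 = 10100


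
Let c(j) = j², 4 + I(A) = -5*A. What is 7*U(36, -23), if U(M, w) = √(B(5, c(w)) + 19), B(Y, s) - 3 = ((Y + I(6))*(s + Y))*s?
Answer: 14*I*√2048018 ≈ 20035.0*I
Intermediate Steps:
I(A) = -4 - 5*A
B(Y, s) = 3 + s*(-34 + Y)*(Y + s) (B(Y, s) = 3 + ((Y + (-4 - 5*6))*(s + Y))*s = 3 + ((Y + (-4 - 30))*(Y + s))*s = 3 + ((Y - 34)*(Y + s))*s = 3 + ((-34 + Y)*(Y + s))*s = 3 + s*(-34 + Y)*(Y + s))
U(M, w) = √(22 - 145*w² - 29*w⁴) (U(M, w) = √((3 - 34*w⁴ + 5*(w²)² + w²*5² - 34*5*w²) + 19) = √((3 - 34*w⁴ + 5*w⁴ + w²*25 - 170*w²) + 19) = √((3 - 34*w⁴ + 5*w⁴ + 25*w² - 170*w²) + 19) = √((3 - 145*w² - 29*w⁴) + 19) = √(22 - 145*w² - 29*w⁴))
7*U(36, -23) = 7*√(22 - 145*(-23)² - 29*(-23)⁴) = 7*√(22 - 145*529 - 29*279841) = 7*√(22 - 76705 - 8115389) = 7*√(-8192072) = 7*(2*I*√2048018) = 14*I*√2048018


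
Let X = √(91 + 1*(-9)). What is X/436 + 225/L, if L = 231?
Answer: 75/77 + √82/436 ≈ 0.99479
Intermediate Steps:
X = √82 (X = √(91 - 9) = √82 ≈ 9.0554)
X/436 + 225/L = √82/436 + 225/231 = √82*(1/436) + 225*(1/231) = √82/436 + 75/77 = 75/77 + √82/436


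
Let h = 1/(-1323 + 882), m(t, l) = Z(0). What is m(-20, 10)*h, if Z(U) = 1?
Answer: -1/441 ≈ -0.0022676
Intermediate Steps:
m(t, l) = 1
h = -1/441 (h = 1/(-441) = -1/441 ≈ -0.0022676)
m(-20, 10)*h = 1*(-1/441) = -1/441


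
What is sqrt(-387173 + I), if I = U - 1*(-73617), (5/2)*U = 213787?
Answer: 67*I*sqrt(1270)/5 ≈ 477.54*I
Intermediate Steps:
U = 427574/5 (U = (2/5)*213787 = 427574/5 ≈ 85515.)
I = 795659/5 (I = 427574/5 - 1*(-73617) = 427574/5 + 73617 = 795659/5 ≈ 1.5913e+5)
sqrt(-387173 + I) = sqrt(-387173 + 795659/5) = sqrt(-1140206/5) = 67*I*sqrt(1270)/5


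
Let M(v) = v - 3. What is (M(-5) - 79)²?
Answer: 7569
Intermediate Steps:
M(v) = -3 + v
(M(-5) - 79)² = ((-3 - 5) - 79)² = (-8 - 79)² = (-87)² = 7569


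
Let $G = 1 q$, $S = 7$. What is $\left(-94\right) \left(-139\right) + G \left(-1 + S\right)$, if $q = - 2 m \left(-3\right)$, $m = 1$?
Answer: $13102$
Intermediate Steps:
$q = 6$ ($q = \left(-2\right) 1 \left(-3\right) = \left(-2\right) \left(-3\right) = 6$)
$G = 6$ ($G = 1 \cdot 6 = 6$)
$\left(-94\right) \left(-139\right) + G \left(-1 + S\right) = \left(-94\right) \left(-139\right) + 6 \left(-1 + 7\right) = 13066 + 6 \cdot 6 = 13066 + 36 = 13102$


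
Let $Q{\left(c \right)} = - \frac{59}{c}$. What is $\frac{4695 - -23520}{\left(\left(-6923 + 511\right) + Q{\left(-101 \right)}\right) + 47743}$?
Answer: $\frac{29997}{43942} \approx 0.68265$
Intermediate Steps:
$\frac{4695 - -23520}{\left(\left(-6923 + 511\right) + Q{\left(-101 \right)}\right) + 47743} = \frac{4695 - -23520}{\left(\left(-6923 + 511\right) - \frac{59}{-101}\right) + 47743} = \frac{4695 + 23520}{\left(-6412 - - \frac{59}{101}\right) + 47743} = \frac{28215}{\left(-6412 + \frac{59}{101}\right) + 47743} = \frac{28215}{- \frac{647553}{101} + 47743} = \frac{28215}{\frac{4174490}{101}} = 28215 \cdot \frac{101}{4174490} = \frac{29997}{43942}$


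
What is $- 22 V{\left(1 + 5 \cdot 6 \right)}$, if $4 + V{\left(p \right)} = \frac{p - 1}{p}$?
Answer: $\frac{2068}{31} \approx 66.71$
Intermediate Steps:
$V{\left(p \right)} = -4 + \frac{-1 + p}{p}$ ($V{\left(p \right)} = -4 + \frac{p - 1}{p} = -4 + \frac{-1 + p}{p}$)
$- 22 V{\left(1 + 5 \cdot 6 \right)} = - 22 \left(-3 - \frac{1}{1 + 5 \cdot 6}\right) = - 22 \left(-3 - \frac{1}{1 + 30}\right) = - 22 \left(-3 - \frac{1}{31}\right) = \left(-22\right) \left(- \frac{94}{31}\right) = \frac{2068}{31}$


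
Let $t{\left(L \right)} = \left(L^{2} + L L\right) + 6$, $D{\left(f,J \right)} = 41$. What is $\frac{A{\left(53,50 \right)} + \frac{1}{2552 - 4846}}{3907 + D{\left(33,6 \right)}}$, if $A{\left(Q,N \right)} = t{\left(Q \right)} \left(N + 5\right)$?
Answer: $\frac{236526693}{3018904} \approx 78.349$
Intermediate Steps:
$t{\left(L \right)} = 6 + 2 L^{2}$ ($t{\left(L \right)} = \left(L^{2} + L^{2}\right) + 6 = 2 L^{2} + 6 = 6 + 2 L^{2}$)
$A{\left(Q,N \right)} = \left(5 + N\right) \left(6 + 2 Q^{2}\right)$ ($A{\left(Q,N \right)} = \left(6 + 2 Q^{2}\right) \left(N + 5\right) = \left(6 + 2 Q^{2}\right) \left(5 + N\right) = \left(5 + N\right) \left(6 + 2 Q^{2}\right)$)
$\frac{A{\left(53,50 \right)} + \frac{1}{2552 - 4846}}{3907 + D{\left(33,6 \right)}} = \frac{2 \left(3 + 53^{2}\right) \left(5 + 50\right) + \frac{1}{2552 - 4846}}{3907 + 41} = \frac{2 \left(3 + 2809\right) 55 + \frac{1}{-2294}}{3948} = \left(2 \cdot 2812 \cdot 55 - \frac{1}{2294}\right) \frac{1}{3948} = \left(309320 - \frac{1}{2294}\right) \frac{1}{3948} = \frac{709580079}{2294} \cdot \frac{1}{3948} = \frac{236526693}{3018904}$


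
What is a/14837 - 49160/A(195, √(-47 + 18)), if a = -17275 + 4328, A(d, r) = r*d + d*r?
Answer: -12947/14837 + 4916*I*√29/1131 ≈ -0.87262 + 23.407*I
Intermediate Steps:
A(d, r) = 2*d*r (A(d, r) = d*r + d*r = 2*d*r)
a = -12947
a/14837 - 49160/A(195, √(-47 + 18)) = -12947/14837 - 49160*1/(390*√(-47 + 18)) = -12947*1/14837 - 49160*(-I*√29/11310) = -12947/14837 - 49160*(-I*√29/11310) = -12947/14837 - (-4916)*I*√29/1131 = -12947/14837 + 4916*I*√29/1131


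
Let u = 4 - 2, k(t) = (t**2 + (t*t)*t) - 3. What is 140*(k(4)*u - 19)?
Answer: 18900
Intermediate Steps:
k(t) = -3 + t**2 + t**3 (k(t) = (t**2 + t**2*t) - 3 = (t**2 + t**3) - 3 = -3 + t**2 + t**3)
u = 2
140*(k(4)*u - 19) = 140*((-3 + 4**2 + 4**3)*2 - 19) = 140*((-3 + 16 + 64)*2 - 19) = 140*(77*2 - 19) = 140*(154 - 19) = 140*135 = 18900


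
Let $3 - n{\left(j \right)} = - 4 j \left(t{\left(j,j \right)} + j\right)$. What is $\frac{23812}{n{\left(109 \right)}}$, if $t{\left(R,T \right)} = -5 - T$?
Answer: $- \frac{23812}{2177} \approx -10.938$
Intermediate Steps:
$n{\left(j \right)} = 3 - 20 j$ ($n{\left(j \right)} = 3 - - 4 j \left(\left(-5 - j\right) + j\right) = 3 - - 4 j \left(-5\right) = 3 - 20 j$)
$\frac{23812}{n{\left(109 \right)}} = \frac{23812}{3 - 2180} = \frac{23812}{-2177} = 23812 \left(- \frac{1}{2177}\right) = - \frac{23812}{2177}$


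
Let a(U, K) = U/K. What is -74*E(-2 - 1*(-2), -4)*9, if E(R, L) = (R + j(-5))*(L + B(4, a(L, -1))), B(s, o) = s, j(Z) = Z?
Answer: 0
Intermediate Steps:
E(R, L) = (-5 + R)*(4 + L) (E(R, L) = (R - 5)*(L + 4) = (-5 + R)*(4 + L))
-74*E(-2 - 1*(-2), -4)*9 = -74*(-20 - 5*(-4) + 4*(-2 - 1*(-2)) - 4*(-2 - 1*(-2)))*9 = -74*(-20 + 20 + 4*(-2 + 2) - 4*(-2 + 2))*9 = -74*(-20 + 20 + 4*0 - 4*0)*9 = -74*(-20 + 20 + 0 + 0)*9 = -74*0*9 = 0*9 = 0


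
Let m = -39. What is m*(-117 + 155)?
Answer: -1482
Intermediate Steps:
m*(-117 + 155) = -39*(-117 + 155) = -39*38 = -1482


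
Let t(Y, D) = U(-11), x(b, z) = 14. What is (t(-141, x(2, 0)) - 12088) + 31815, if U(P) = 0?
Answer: 19727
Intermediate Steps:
t(Y, D) = 0
(t(-141, x(2, 0)) - 12088) + 31815 = (0 - 12088) + 31815 = -12088 + 31815 = 19727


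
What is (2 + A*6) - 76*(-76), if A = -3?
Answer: 5760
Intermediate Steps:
(2 + A*6) - 76*(-76) = (2 - 3*6) - 76*(-76) = (2 - 18) + 5776 = -16 + 5776 = 5760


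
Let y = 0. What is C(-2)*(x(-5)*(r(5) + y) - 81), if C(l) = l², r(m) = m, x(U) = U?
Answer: -424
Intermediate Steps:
C(-2)*(x(-5)*(r(5) + y) - 81) = (-2)²*(-5*(5 + 0) - 81) = 4*(-5*5 - 81) = 4*(-25 - 81) = 4*(-106) = -424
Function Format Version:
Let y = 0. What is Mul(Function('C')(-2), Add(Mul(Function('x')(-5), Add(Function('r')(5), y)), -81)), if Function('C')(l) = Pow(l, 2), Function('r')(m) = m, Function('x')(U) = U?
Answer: -424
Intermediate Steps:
Mul(Function('C')(-2), Add(Mul(Function('x')(-5), Add(Function('r')(5), y)), -81)) = Mul(Pow(-2, 2), Add(Mul(-5, Add(5, 0)), -81)) = Mul(4, Add(Mul(-5, 5), -81)) = Mul(4, Add(-25, -81)) = Mul(4, -106) = -424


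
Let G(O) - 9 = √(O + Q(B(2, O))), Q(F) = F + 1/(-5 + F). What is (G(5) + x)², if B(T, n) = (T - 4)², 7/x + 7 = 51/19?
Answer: 419817/6724 + 1210*√2/41 ≈ 104.17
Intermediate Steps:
x = -133/82 (x = 7/(-7 + 51/19) = 7/(-82/19) = 7*(-19/82) = -133/82 ≈ -1.6220)
B(T, n) = (-4 + T)²
G(O) = 9 + √(3 + O) (G(O) = 9 + √(O + (1 + ((-4 + 2)²)² - 5*(-4 + 2)²)/(-5 + (-4 + 2)²)) = 9 + √(O + (1 + ((-2)²)² - 5*(-2)²)/(-5 + (-2)²)) = 9 + √(O + (1 + 4² - 5*4)/(-5 + 4)) = 9 + √(O + (1 + 16 - 20)/(-1)) = 9 + √(O - 1*(-3)) = 9 + √(O + 3) = 9 + √(3 + O))
(G(5) + x)² = ((9 + √(3 + 5)) - 133/82)² = ((9 + √8) - 133/82)² = ((9 + 2*√2) - 133/82)² = (605/82 + 2*√2)²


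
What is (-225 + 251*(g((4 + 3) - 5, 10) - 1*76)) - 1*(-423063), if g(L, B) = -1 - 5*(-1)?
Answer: 404766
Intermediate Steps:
g(L, B) = 4 (g(L, B) = -1 + 5 = 4)
(-225 + 251*(g((4 + 3) - 5, 10) - 1*76)) - 1*(-423063) = (-225 + 251*(4 - 1*76)) - 1*(-423063) = (-225 + 251*(4 - 76)) + 423063 = (-225 + 251*(-72)) + 423063 = (-225 - 18072) + 423063 = -18297 + 423063 = 404766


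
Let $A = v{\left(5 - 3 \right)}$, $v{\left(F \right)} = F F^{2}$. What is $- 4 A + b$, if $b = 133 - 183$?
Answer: $-82$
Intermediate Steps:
$v{\left(F \right)} = F^{3}$
$A = 8$ ($A = \left(5 - 3\right)^{3} = 2^{3} = 8$)
$b = -50$ ($b = 133 - 183 = -50$)
$- 4 A + b = \left(-4\right) 8 - 50 = -32 - 50 = -82$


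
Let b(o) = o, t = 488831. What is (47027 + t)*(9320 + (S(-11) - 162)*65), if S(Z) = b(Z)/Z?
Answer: -613557410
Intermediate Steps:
S(Z) = 1 (S(Z) = Z/Z = 1)
(47027 + t)*(9320 + (S(-11) - 162)*65) = (47027 + 488831)*(9320 + (1 - 162)*65) = 535858*(9320 - 161*65) = 535858*(9320 - 10465) = 535858*(-1145) = -613557410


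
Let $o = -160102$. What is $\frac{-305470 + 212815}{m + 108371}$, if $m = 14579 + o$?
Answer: $\frac{10295}{4128} \approx 2.4939$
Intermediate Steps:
$m = -145523$ ($m = 14579 - 160102 = -145523$)
$\frac{-305470 + 212815}{m + 108371} = \frac{-305470 + 212815}{-145523 + 108371} = - \frac{92655}{-37152} = \left(-92655\right) \left(- \frac{1}{37152}\right) = \frac{10295}{4128}$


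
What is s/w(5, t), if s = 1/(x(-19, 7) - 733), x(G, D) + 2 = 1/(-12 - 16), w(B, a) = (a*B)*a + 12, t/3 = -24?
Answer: -7/133426623 ≈ -5.2463e-8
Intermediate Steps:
t = -72 (t = 3*(-24) = -72)
w(B, a) = 12 + B*a² (w(B, a) = (B*a)*a + 12 = B*a² + 12 = 12 + B*a²)
x(G, D) = -57/28 (x(G, D) = -2 + 1/(-12 - 16) = -2 + 1/(-28) = -2 - 1/28 = -57/28)
s = -28/20581 (s = 1/(-57/28 - 733) = 1/(-20581/28) = -28/20581 ≈ -0.0013605)
s/w(5, t) = -28/(20581*(12 + 5*(-72)²)) = -28/(20581*(12 + 5*5184)) = -28/(20581*(12 + 25920)) = -28/20581/25932 = -28/20581*1/25932 = -7/133426623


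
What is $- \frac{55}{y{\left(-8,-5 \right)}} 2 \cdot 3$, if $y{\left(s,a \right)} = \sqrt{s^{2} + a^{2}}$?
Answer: $- \frac{330 \sqrt{89}}{89} \approx -34.98$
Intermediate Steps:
$y{\left(s,a \right)} = \sqrt{a^{2} + s^{2}}$
$- \frac{55}{y{\left(-8,-5 \right)}} 2 \cdot 3 = - \frac{55}{\sqrt{\left(-5\right)^{2} + \left(-8\right)^{2}}} \cdot 2 \cdot 3 = - \frac{55}{\sqrt{25 + 64}} \cdot 6 = - \frac{55}{\sqrt{89}} \cdot 6 = - 55 \frac{\sqrt{89}}{89} \cdot 6 = - \frac{55 \sqrt{89}}{89} \cdot 6 = - \frac{330 \sqrt{89}}{89}$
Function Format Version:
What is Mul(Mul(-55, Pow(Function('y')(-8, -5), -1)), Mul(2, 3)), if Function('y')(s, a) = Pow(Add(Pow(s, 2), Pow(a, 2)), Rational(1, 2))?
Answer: Mul(Rational(-330, 89), Pow(89, Rational(1, 2))) ≈ -34.980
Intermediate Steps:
Function('y')(s, a) = Pow(Add(Pow(a, 2), Pow(s, 2)), Rational(1, 2))
Mul(Mul(-55, Pow(Function('y')(-8, -5), -1)), Mul(2, 3)) = Mul(Mul(-55, Pow(Pow(Add(Pow(-5, 2), Pow(-8, 2)), Rational(1, 2)), -1)), Mul(2, 3)) = Mul(Mul(-55, Pow(Pow(Add(25, 64), Rational(1, 2)), -1)), 6) = Mul(Mul(-55, Pow(Pow(89, Rational(1, 2)), -1)), 6) = Mul(Mul(-55, Mul(Rational(1, 89), Pow(89, Rational(1, 2)))), 6) = Mul(Mul(Rational(-55, 89), Pow(89, Rational(1, 2))), 6) = Mul(Rational(-330, 89), Pow(89, Rational(1, 2)))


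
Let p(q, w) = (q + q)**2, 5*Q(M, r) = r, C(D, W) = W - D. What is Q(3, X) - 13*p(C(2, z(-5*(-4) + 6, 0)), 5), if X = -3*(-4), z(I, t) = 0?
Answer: -1028/5 ≈ -205.60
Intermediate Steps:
X = 12
Q(M, r) = r/5
p(q, w) = 4*q**2 (p(q, w) = (2*q)**2 = 4*q**2)
Q(3, X) - 13*p(C(2, z(-5*(-4) + 6, 0)), 5) = (1/5)*12 - 52*(0 - 1*2)**2 = 12/5 - 52*(0 - 2)**2 = 12/5 - 52*(-2)**2 = 12/5 - 52*4 = 12/5 - 13*16 = 12/5 - 208 = -1028/5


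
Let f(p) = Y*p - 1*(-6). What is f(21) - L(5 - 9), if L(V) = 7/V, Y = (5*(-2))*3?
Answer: -2489/4 ≈ -622.25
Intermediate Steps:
Y = -30 (Y = -10*3 = -30)
f(p) = 6 - 30*p (f(p) = -30*p - 1*(-6) = -30*p + 6 = 6 - 30*p)
f(21) - L(5 - 9) = (6 - 30*21) - 7/(5 - 9) = (6 - 630) - 7/(-4) = -624 - 7*(-1)/4 = -624 - 1*(-7/4) = -624 + 7/4 = -2489/4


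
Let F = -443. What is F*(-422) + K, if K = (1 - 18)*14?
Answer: 186708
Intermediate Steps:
K = -238 (K = -17*14 = -238)
F*(-422) + K = -443*(-422) - 238 = 186946 - 238 = 186708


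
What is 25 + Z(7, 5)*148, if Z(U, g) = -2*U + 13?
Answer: -123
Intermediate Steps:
Z(U, g) = 13 - 2*U
25 + Z(7, 5)*148 = 25 + (13 - 2*7)*148 = 25 + (13 - 14)*148 = 25 - 1*148 = 25 - 148 = -123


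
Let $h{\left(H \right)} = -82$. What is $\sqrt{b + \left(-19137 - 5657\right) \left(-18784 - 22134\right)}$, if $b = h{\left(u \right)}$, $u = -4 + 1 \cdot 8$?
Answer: $\sqrt{1014520810} \approx 31852.0$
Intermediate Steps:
$u = 4$ ($u = -4 + 8 = 4$)
$b = -82$
$\sqrt{b + \left(-19137 - 5657\right) \left(-18784 - 22134\right)} = \sqrt{-82 + \left(-19137 - 5657\right) \left(-18784 - 22134\right)} = \sqrt{-82 - -1014520892} = \sqrt{-82 + 1014520892} = \sqrt{1014520810}$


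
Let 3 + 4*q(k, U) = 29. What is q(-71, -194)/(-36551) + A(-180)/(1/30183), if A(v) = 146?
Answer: 322139899223/73102 ≈ 4.4067e+6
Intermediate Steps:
q(k, U) = 13/2 (q(k, U) = -¾ + (¼)*29 = -¾ + 29/4 = 13/2)
q(-71, -194)/(-36551) + A(-180)/(1/30183) = (13/2)/(-36551) + 146/(1/30183) = (13/2)*(-1/36551) + 146/(1/30183) = -13/73102 + 146*30183 = -13/73102 + 4406718 = 322139899223/73102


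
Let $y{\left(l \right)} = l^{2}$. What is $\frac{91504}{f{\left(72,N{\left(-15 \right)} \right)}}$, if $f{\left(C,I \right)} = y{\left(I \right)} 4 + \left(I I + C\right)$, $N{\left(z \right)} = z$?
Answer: $\frac{688}{9} \approx 76.444$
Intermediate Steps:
$f{\left(C,I \right)} = C + 5 I^{2}$ ($f{\left(C,I \right)} = I^{2} \cdot 4 + \left(I I + C\right) = 4 I^{2} + \left(I^{2} + C\right) = 4 I^{2} + \left(C + I^{2}\right) = C + 5 I^{2}$)
$\frac{91504}{f{\left(72,N{\left(-15 \right)} \right)}} = \frac{91504}{72 + 5 \left(-15\right)^{2}} = \frac{91504}{72 + 5 \cdot 225} = \frac{91504}{72 + 1125} = \frac{91504}{1197} = 91504 \cdot \frac{1}{1197} = \frac{688}{9}$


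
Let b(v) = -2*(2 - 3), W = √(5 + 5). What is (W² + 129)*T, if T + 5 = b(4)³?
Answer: 417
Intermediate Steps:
W = √10 ≈ 3.1623
b(v) = 2 (b(v) = -2*(-1) = 2)
T = 3 (T = -5 + 2³ = -5 + 8 = 3)
(W² + 129)*T = ((√10)² + 129)*3 = (10 + 129)*3 = 139*3 = 417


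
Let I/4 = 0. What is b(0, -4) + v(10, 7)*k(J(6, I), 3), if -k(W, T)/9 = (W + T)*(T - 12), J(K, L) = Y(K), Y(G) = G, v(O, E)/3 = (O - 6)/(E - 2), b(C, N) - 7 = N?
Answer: 8763/5 ≈ 1752.6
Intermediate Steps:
I = 0 (I = 4*0 = 0)
b(C, N) = 7 + N
v(O, E) = 3*(-6 + O)/(-2 + E) (v(O, E) = 3*((O - 6)/(E - 2)) = 3*((-6 + O)/(-2 + E)) = 3*(-6 + O)/(-2 + E))
J(K, L) = K
k(W, T) = -9*(-12 + T)*(T + W) (k(W, T) = -9*(W + T)*(T - 12) = -9*(T + W)*(-12 + T) = -9*(-12 + T)*(T + W))
b(0, -4) + v(10, 7)*k(J(6, I), 3) = (7 - 4) + (3*(-6 + 10)/(-2 + 7))*(-9*3² + 108*3 + 108*6 - 9*3*6) = 3 + (3*4/5)*(-9*9 + 324 + 648 - 162) = 3 + (3*(⅕)*4)*(-81 + 324 + 648 - 162) = 3 + (12/5)*729 = 3 + 8748/5 = 8763/5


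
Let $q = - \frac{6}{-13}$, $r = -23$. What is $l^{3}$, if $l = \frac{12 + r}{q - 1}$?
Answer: $\frac{2924207}{343} \approx 8525.4$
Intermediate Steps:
$q = \frac{6}{13}$ ($q = - \frac{6 \left(-1\right)}{13} = \left(-1\right) \left(- \frac{6}{13}\right) = \frac{6}{13} \approx 0.46154$)
$l = \frac{143}{7}$ ($l = \frac{12 - 23}{\frac{6}{13} - 1} = - \frac{11}{- \frac{7}{13}} = \left(-11\right) \left(- \frac{13}{7}\right) = \frac{143}{7} \approx 20.429$)
$l^{3} = \left(\frac{143}{7}\right)^{3} = \frac{2924207}{343}$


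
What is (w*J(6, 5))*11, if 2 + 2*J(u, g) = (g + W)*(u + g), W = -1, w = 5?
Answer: 1155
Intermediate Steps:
J(u, g) = -1 + (-1 + g)*(g + u)/2 (J(u, g) = -1 + ((g - 1)*(u + g))/2 = -1 + ((-1 + g)*(g + u))/2 = -1 + (-1 + g)*(g + u)/2)
(w*J(6, 5))*11 = (5*(-1 + (½)*5² - ½*5 - ½*6 + (½)*5*6))*11 = (5*(-1 + (½)*25 - 5/2 - 3 + 15))*11 = (5*(-1 + 25/2 - 5/2 - 3 + 15))*11 = (5*21)*11 = 105*11 = 1155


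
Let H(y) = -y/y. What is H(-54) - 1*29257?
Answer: -29258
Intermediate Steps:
H(y) = -1 (H(y) = -1*1 = -1)
H(-54) - 1*29257 = -1 - 1*29257 = -1 - 29257 = -29258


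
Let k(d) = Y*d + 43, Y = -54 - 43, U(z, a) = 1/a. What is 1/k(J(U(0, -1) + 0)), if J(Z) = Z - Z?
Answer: 1/43 ≈ 0.023256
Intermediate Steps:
J(Z) = 0
Y = -97
k(d) = 43 - 97*d (k(d) = -97*d + 43 = 43 - 97*d)
1/k(J(U(0, -1) + 0)) = 1/(43 - 97*0) = 1/(43 + 0) = 1/43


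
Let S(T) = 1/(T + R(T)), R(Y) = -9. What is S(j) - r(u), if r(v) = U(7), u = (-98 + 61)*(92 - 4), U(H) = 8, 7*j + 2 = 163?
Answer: -111/14 ≈ -7.9286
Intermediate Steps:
j = 23 (j = -2/7 + (⅐)*163 = -2/7 + 163/7 = 23)
S(T) = 1/(-9 + T) (S(T) = 1/(T - 9) = 1/(-9 + T))
u = -3256 (u = -37*88 = -3256)
r(v) = 8
S(j) - r(u) = 1/(-9 + 23) - 1*8 = 1/14 - 8 = -111/14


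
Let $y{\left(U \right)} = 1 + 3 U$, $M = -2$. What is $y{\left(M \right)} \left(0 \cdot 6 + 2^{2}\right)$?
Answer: $-20$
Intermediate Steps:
$y{\left(M \right)} \left(0 \cdot 6 + 2^{2}\right) = \left(1 + 3 \left(-2\right)\right) \left(0 \cdot 6 + 2^{2}\right) = \left(1 - 6\right) \left(0 + 4\right) = \left(-5\right) 4 = -20$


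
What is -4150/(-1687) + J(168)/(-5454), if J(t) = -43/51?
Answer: 1154411641/469245798 ≈ 2.4601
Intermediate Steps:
J(t) = -43/51 (J(t) = -43*1/51 = -43/51)
-4150/(-1687) + J(168)/(-5454) = -4150/(-1687) - 43/51/(-5454) = -4150*(-1/1687) - 43/51*(-1/5454) = 4150/1687 + 43/278154 = 1154411641/469245798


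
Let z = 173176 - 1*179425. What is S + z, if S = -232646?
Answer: -238895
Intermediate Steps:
z = -6249 (z = 173176 - 179425 = -6249)
S + z = -232646 - 6249 = -238895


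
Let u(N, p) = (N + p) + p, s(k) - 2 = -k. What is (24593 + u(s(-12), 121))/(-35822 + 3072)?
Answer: -24849/32750 ≈ -0.75875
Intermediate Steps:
s(k) = 2 - k
u(N, p) = N + 2*p
(24593 + u(s(-12), 121))/(-35822 + 3072) = (24593 + ((2 - 1*(-12)) + 2*121))/(-35822 + 3072) = (24593 + ((2 + 12) + 242))/(-32750) = (24593 + (14 + 242))*(-1/32750) = (24593 + 256)*(-1/32750) = 24849*(-1/32750) = -24849/32750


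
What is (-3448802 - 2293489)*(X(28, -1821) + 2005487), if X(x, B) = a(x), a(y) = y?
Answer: -11516250734865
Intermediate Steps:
X(x, B) = x
(-3448802 - 2293489)*(X(28, -1821) + 2005487) = (-3448802 - 2293489)*(28 + 2005487) = -5742291*2005515 = -11516250734865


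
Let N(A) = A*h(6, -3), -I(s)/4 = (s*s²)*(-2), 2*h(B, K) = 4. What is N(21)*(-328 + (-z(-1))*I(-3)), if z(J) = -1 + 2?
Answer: -4704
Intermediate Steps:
h(B, K) = 2 (h(B, K) = (½)*4 = 2)
z(J) = 1
I(s) = 8*s³ (I(s) = -4*s*s²*(-2) = -4*s³*(-2) = -(-8)*s³ = 8*s³)
N(A) = 2*A (N(A) = A*2 = 2*A)
N(21)*(-328 + (-z(-1))*I(-3)) = (2*21)*(-328 + (-1*1)*(8*(-3)³)) = 42*(-328 - 8*(-27)) = 42*(-328 - 1*(-216)) = 42*(-328 + 216) = 42*(-112) = -4704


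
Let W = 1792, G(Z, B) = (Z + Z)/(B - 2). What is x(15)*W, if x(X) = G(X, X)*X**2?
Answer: 12096000/13 ≈ 9.3046e+5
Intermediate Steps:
G(Z, B) = 2*Z/(-2 + B) (G(Z, B) = (2*Z)/(-2 + B) = 2*Z/(-2 + B))
x(X) = 2*X**3/(-2 + X) (x(X) = (2*X/(-2 + X))*X**2 = 2*X**3/(-2 + X))
x(15)*W = (2*15**3/(-2 + 15))*1792 = (2*3375/13)*1792 = (2*3375*(1/13))*1792 = (6750/13)*1792 = 12096000/13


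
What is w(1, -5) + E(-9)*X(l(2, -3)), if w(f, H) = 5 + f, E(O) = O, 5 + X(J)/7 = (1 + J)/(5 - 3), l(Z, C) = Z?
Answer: 453/2 ≈ 226.50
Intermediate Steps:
X(J) = -63/2 + 7*J/2 (X(J) = -35 + 7*((1 + J)/(5 - 3)) = -35 + 7*((1 + J)/2) = -35 + 7*((1 + J)*(1/2)) = -35 + 7*(1/2 + J/2) = -35 + (7/2 + 7*J/2) = -63/2 + 7*J/2)
w(1, -5) + E(-9)*X(l(2, -3)) = (5 + 1) - 9*(-63/2 + (7/2)*2) = 6 - 9*(-63/2 + 7) = 6 - 9*(-49/2) = 6 + 441/2 = 453/2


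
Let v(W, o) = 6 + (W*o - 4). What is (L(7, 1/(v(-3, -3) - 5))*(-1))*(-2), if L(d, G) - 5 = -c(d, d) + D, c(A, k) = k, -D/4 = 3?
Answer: -28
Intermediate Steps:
D = -12 (D = -4*3 = -12)
v(W, o) = 2 + W*o (v(W, o) = 6 + (-4 + W*o) = 2 + W*o)
L(d, G) = -7 - d (L(d, G) = 5 + (-d - 12) = 5 + (-12 - d) = -7 - d)
(L(7, 1/(v(-3, -3) - 5))*(-1))*(-2) = ((-7 - 1*7)*(-1))*(-2) = ((-7 - 7)*(-1))*(-2) = -14*(-1)*(-2) = 14*(-2) = -28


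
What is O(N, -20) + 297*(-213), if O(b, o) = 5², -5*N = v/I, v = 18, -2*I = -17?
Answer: -63236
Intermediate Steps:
I = 17/2 (I = -½*(-17) = 17/2 ≈ 8.5000)
N = -36/85 (N = -18/(5*17/2) = -18*2/(5*17) = -⅕*36/17 = -36/85 ≈ -0.42353)
O(b, o) = 25
O(N, -20) + 297*(-213) = 25 + 297*(-213) = 25 - 63261 = -63236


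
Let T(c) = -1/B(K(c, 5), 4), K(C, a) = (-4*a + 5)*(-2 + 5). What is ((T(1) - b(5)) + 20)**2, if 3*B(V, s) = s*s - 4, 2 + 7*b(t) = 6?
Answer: 288369/784 ≈ 367.82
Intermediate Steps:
b(t) = 4/7 (b(t) = -2/7 + (1/7)*6 = -2/7 + 6/7 = 4/7)
K(C, a) = 15 - 12*a (K(C, a) = (5 - 4*a)*3 = 15 - 12*a)
B(V, s) = -4/3 + s**2/3 (B(V, s) = (s*s - 4)/3 = (s**2 - 4)/3 = (-4 + s**2)/3 = -4/3 + s**2/3)
T(c) = -1/4 (T(c) = -1/(-4/3 + (1/3)*4**2) = -1/(-4/3 + (1/3)*16) = -1/(-4/3 + 16/3) = -1/4)
((T(1) - b(5)) + 20)**2 = ((-1/4 - 1*4/7) + 20)**2 = ((-1/4 - 4/7) + 20)**2 = (-23/28 + 20)**2 = (537/28)**2 = 288369/784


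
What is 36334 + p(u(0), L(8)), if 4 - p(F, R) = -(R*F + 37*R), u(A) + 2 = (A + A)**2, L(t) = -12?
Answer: 35918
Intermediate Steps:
u(A) = -2 + 4*A**2 (u(A) = -2 + (A + A)**2 = -2 + (2*A)**2 = -2 + 4*A**2)
p(F, R) = 4 + 37*R + F*R (p(F, R) = 4 - (-1)*(R*F + 37*R) = 4 - (-1)*(F*R + 37*R) = 4 - (-1)*(37*R + F*R) = 4 - (-37*R - F*R) = 4 + (37*R + F*R) = 4 + 37*R + F*R)
36334 + p(u(0), L(8)) = 36334 + (4 + 37*(-12) + (-2 + 4*0**2)*(-12)) = 36334 + (4 - 444 + (-2 + 4*0)*(-12)) = 36334 + (4 - 444 + (-2 + 0)*(-12)) = 36334 + (4 - 444 - 2*(-12)) = 36334 + (4 - 444 + 24) = 36334 - 416 = 35918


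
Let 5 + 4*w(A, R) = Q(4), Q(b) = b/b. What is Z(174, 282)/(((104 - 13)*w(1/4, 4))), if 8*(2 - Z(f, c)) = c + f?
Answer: 55/91 ≈ 0.60440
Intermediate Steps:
Z(f, c) = 2 - c/8 - f/8 (Z(f, c) = 2 - (c + f)/8 = 2 + (-c/8 - f/8) = 2 - c/8 - f/8)
Q(b) = 1
w(A, R) = -1 (w(A, R) = -5/4 + (¼)*1 = -5/4 + ¼ = -1)
Z(174, 282)/(((104 - 13)*w(1/4, 4))) = (2 - ⅛*282 - ⅛*174)/(((104 - 13)*(-1))) = (2 - 141/4 - 87/4)/((91*(-1))) = -55/(-91) = -55*(-1/91) = 55/91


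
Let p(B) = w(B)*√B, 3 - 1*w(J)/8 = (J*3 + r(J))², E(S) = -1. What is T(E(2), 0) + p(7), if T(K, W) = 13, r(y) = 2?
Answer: 13 - 4208*√7 ≈ -11120.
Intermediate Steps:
w(J) = 24 - 8*(2 + 3*J)² (w(J) = 24 - 8*(J*3 + 2)² = 24 - 8*(3*J + 2)² = 24 - 8*(2 + 3*J)²)
p(B) = √B*(24 - 8*(2 + 3*B)²) (p(B) = (24 - 8*(2 + 3*B)²)*√B = √B*(24 - 8*(2 + 3*B)²))
T(E(2), 0) + p(7) = 13 + 8*√7*(3 - (2 + 3*7)²) = 13 + 8*√7*(3 - (2 + 21)²) = 13 + 8*√7*(3 - 1*23²) = 13 + 8*√7*(3 - 1*529) = 13 + 8*√7*(3 - 529) = 13 + 8*√7*(-526) = 13 - 4208*√7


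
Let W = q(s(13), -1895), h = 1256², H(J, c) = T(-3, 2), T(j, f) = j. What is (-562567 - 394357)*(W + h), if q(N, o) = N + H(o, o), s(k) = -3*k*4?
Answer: -1509429908348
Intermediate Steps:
H(J, c) = -3
h = 1577536
s(k) = -12*k
q(N, o) = -3 + N (q(N, o) = N - 3 = -3 + N)
W = -159 (W = -3 - 12*13 = -3 - 156 = -159)
(-562567 - 394357)*(W + h) = (-562567 - 394357)*(-159 + 1577536) = -956924*1577377 = -1509429908348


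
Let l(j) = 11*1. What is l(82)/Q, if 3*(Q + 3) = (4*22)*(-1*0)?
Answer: -11/3 ≈ -3.6667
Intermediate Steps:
l(j) = 11
Q = -3 (Q = -3 + ((4*22)*(-1*0))/3 = -3 + (88*0)/3 = -3 + (⅓)*0 = -3 + 0 = -3)
l(82)/Q = 11/(-3) = 11*(-⅓) = -11/3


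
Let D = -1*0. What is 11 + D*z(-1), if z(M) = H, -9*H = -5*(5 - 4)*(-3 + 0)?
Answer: 11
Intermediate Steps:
D = 0
H = -5/3 (H = -(-5)*(5 - 4)*(-3 + 0)/9 = -(-5)*1*(-3)/9 = -(-5)*(-3)/9 = -1/9*15 = -5/3 ≈ -1.6667)
z(M) = -5/3
11 + D*z(-1) = 11 + 0*(-5/3) = 11 + 0 = 11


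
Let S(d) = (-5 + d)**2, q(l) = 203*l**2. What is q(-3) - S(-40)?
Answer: -198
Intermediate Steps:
q(-3) - S(-40) = 203*(-3)**2 - (-5 - 40)**2 = 203*9 - 1*(-45)**2 = 1827 - 1*2025 = 1827 - 2025 = -198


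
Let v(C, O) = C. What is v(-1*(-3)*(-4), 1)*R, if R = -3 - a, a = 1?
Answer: 48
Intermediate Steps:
R = -4 (R = -3 - 1*1 = -3 - 1 = -4)
v(-1*(-3)*(-4), 1)*R = (-1*(-3)*(-4))*(-4) = (3*(-4))*(-4) = -12*(-4) = 48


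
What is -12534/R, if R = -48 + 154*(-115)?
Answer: 6267/8879 ≈ 0.70582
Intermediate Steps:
R = -17758 (R = -48 - 17710 = -17758)
-12534/R = -12534/(-17758) = -12534*(-1/17758) = 6267/8879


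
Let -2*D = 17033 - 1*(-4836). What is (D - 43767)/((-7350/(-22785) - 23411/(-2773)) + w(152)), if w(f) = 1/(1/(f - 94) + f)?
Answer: -82920447154713/13296679322 ≈ -6236.2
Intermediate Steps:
D = -21869/2 (D = -(17033 - 1*(-4836))/2 = -(17033 + 4836)/2 = -½*21869 = -21869/2 ≈ -10935.)
w(f) = 1/(f + 1/(-94 + f)) (w(f) = 1/(1/(-94 + f) + f) = 1/(f + 1/(-94 + f)))
(D - 43767)/((-7350/(-22785) - 23411/(-2773)) + w(152)) = (-21869/2 - 43767)/((-7350/(-22785) - 23411/(-2773)) + (-94 + 152)/(1 + 152² - 94*152)) = -109403/(2*((-7350*(-1/22785) - 23411*(-1/2773)) + 58/(1 + 23104 - 14288))) = -109403/(2*((10/31 + 23411/2773) + 58/8817)) = -109403/(2*(753471/85963 + (1/8817)*58)) = -109403/(2*(753471/85963 + 58/8817)) = -109403/(2*6648339661/757935771) = -109403/2*757935771/6648339661 = -82920447154713/13296679322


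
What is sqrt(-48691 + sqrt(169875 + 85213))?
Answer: sqrt(-48691 + 4*sqrt(15943)) ≈ 219.51*I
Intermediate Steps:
sqrt(-48691 + sqrt(169875 + 85213)) = sqrt(-48691 + sqrt(255088)) = sqrt(-48691 + 4*sqrt(15943))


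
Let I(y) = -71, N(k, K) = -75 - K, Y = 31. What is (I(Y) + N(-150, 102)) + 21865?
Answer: 21617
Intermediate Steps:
(I(Y) + N(-150, 102)) + 21865 = (-71 + (-75 - 1*102)) + 21865 = (-71 + (-75 - 102)) + 21865 = (-71 - 177) + 21865 = -248 + 21865 = 21617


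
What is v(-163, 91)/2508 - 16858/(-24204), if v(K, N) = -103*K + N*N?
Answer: 13522378/1264659 ≈ 10.693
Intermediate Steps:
v(K, N) = N**2 - 103*K (v(K, N) = -103*K + N**2 = N**2 - 103*K)
v(-163, 91)/2508 - 16858/(-24204) = (91**2 - 103*(-163))/2508 - 16858/(-24204) = (8281 + 16789)*(1/2508) - 16858*(-1/24204) = 25070*(1/2508) + 8429/12102 = 12535/1254 + 8429/12102 = 13522378/1264659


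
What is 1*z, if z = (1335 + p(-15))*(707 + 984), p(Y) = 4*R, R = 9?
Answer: 2318361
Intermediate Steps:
p(Y) = 36 (p(Y) = 4*9 = 36)
z = 2318361 (z = (1335 + 36)*(707 + 984) = 1371*1691 = 2318361)
1*z = 1*2318361 = 2318361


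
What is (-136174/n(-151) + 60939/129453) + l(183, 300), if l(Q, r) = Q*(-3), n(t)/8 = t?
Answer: -11358407807/26063204 ≈ -435.80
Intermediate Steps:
n(t) = 8*t
l(Q, r) = -3*Q
(-136174/n(-151) + 60939/129453) + l(183, 300) = (-136174/(8*(-151)) + 60939/129453) - 3*183 = (-136174/(-1208) + 60939*(1/129453)) - 549 = (-136174*(-1/1208) + 20313/43151) - 549 = (68087/604 + 20313/43151) - 549 = 2950291189/26063204 - 549 = -11358407807/26063204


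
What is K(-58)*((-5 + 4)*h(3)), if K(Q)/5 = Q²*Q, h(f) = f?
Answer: 2926680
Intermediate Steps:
K(Q) = 5*Q³ (K(Q) = 5*(Q²*Q) = 5*Q³)
K(-58)*((-5 + 4)*h(3)) = (5*(-58)³)*((-5 + 4)*3) = (5*(-195112))*(-1*3) = -975560*(-3) = 2926680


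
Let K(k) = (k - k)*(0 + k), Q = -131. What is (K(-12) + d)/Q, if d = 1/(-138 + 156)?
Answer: -1/2358 ≈ -0.00042409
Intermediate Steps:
K(k) = 0 (K(k) = 0*k = 0)
d = 1/18 ≈ 0.055556
(K(-12) + d)/Q = (0 + 1/18)/(-131) = (1/18)*(-1/131) = -1/2358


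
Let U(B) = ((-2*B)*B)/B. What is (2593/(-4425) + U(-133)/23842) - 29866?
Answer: -225067787954/7535775 ≈ -29867.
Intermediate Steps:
U(B) = -2*B (U(B) = (-2*B²)/B = -2*B)
(2593/(-4425) + U(-133)/23842) - 29866 = (2593/(-4425) - 2*(-133)/23842) - 29866 = (2593*(-1/4425) + 266*(1/23842)) - 29866 = (-2593/4425 + 19/1703) - 29866 = -4331804/7535775 - 29866 = -225067787954/7535775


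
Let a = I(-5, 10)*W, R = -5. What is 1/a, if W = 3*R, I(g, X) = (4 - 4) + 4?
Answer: -1/60 ≈ -0.016667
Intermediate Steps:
I(g, X) = 4 (I(g, X) = 0 + 4 = 4)
W = -15 (W = 3*(-5) = -15)
a = -60 (a = 4*(-15) = -60)
1/a = 1/(-60) = -1/60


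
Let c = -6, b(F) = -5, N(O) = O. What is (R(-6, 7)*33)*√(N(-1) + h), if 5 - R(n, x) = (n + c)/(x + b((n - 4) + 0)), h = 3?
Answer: 363*√2 ≈ 513.36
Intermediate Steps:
R(n, x) = 5 - (-6 + n)/(-5 + x) (R(n, x) = 5 - (n - 6)/(x - 5) = 5 - (-6 + n)/(-5 + x))
(R(-6, 7)*33)*√(N(-1) + h) = (((-19 - 1*(-6) + 5*7)/(-5 + 7))*33)*√(-1 + 3) = (((-19 + 6 + 35)/2)*33)*√2 = (((½)*22)*33)*√2 = (11*33)*√2 = 363*√2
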